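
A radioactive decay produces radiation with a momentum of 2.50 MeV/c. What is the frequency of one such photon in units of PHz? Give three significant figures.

First convert: p = 2.50 MeV/c = 1.3361 × 10^-21 kg·m/s.
Apply f = pc/h: f = 6.045 × 10^20 Hz.
Converting to PHz: f = 604500 PHz ≈ 6.04 × 10^5 PHz.

6.04 × 10^5 PHz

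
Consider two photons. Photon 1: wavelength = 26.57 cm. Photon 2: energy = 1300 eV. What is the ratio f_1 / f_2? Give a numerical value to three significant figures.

f_1 = 1.128e9 Hz (from wavelength = 26.57 cm, via f = c/λ).
f_2 = 3.143e17 Hz (from energy = 1300 eV, via f = E/h).
Ratio = 1.128e9 / 3.143e17 = 3.59e-9.

3.59e-9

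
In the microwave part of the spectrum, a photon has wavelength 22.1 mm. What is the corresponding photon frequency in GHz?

Take c = 2.99792458 × 10^8 m/s.
Convert to SI: λ = 22.1 mm = 0.0221 m.
The photon relation is f = c/λ, giving f = 1.357 × 10^10 Hz.
Converting to GHz: f = 13.57 GHz ≈ 13.6 GHz.

13.6 GHz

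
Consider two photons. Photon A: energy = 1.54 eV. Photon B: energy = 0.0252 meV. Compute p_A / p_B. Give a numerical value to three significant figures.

p_A = 8.230e-28 kg·m/s (from energy = 1.54 eV, via p = E/c).
p_B = 1.347e-32 kg·m/s (from energy = 0.0252 meV, via p = E/c).
Ratio = 8.230e-28 / 1.347e-32 = 6.11e4.

6.11e4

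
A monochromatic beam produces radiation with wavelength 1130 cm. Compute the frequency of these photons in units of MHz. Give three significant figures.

Convert to SI: λ = 1130 cm = 11.3 m.
Apply f = c/λ: f = 2.653e7 Hz.
Converting to MHz: f = 26.53 MHz ≈ 26.5 MHz.

26.5 MHz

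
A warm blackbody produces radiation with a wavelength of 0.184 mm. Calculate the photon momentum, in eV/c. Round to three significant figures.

Take h = 6.62607015 × 10^-34 J·s, c = 2.99792458 × 10^8 m/s, 1 eV = 1.602176634 × 10^-19 J.
First convert: λ = 0.184 mm = 1.84 × 10^-4 m.
Apply p = h/λ: p = 3.601 × 10^-30 kg·m/s.
Converting to eV/c: p = 0.006738 eV/c ≈ 6.74 × 10^-3 eV/c.

6.74 × 10^-3 eV/c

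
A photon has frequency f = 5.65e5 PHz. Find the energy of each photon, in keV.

2340 keV

Convert to SI: f = 5.65e5 PHz = 5.65e20 Hz.
Apply E = hf: E = 3.744e-13 J.
Converting to keV: E = 2337 keV ≈ 2340 keV.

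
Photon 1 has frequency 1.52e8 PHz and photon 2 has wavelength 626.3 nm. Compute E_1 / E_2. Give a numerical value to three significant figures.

3.18e8

E_1 = 1.007e-10 J (from frequency = 1.52e8 PHz, via E = hf).
E_2 = 3.172e-19 J (from wavelength = 626.3 nm, via E = hc/λ).
Ratio = 1.007e-10 / 3.172e-19 = 3.18e8.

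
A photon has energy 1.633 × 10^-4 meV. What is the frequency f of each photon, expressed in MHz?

Take h = 6.62607015 × 10^-34 J·s, 1 eV = 1.602176634 × 10^-19 J.
Convert to SI: E = 1.633 × 10^-4 meV = 2.6164 × 10^-26 J.
Since f = E/h for a photon, f = 3.949 × 10^7 Hz.
Converting to MHz: f = 39.49 MHz ≈ 39.5 MHz.

39.5 MHz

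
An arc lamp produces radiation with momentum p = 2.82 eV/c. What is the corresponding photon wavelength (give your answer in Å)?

4400 Å

In SI units: p = 2.82 eV/c = 1.5071e-27 kg·m/s.
For a photon λ = h/p, so λ = 4.397e-7 m.
Converting to Å: λ = 4397 Å ≈ 4400 Å.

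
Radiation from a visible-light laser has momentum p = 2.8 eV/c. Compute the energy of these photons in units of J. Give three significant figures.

4.49·10^-19 J

Take c = 2.99792458·10^8 m/s, 1 eV = 1.602176634·10^-19 J.
Convert to SI: p = 2.8 eV/c = 1.4964·10^-27 kg·m/s.
For a photon E = pc, so E = 4.486·10^-19 J.
So E ≈ 4.49·10^-19 J.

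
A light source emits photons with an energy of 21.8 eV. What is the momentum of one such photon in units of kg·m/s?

1.17e-26 kg·m/s

First convert: E = 21.8 eV = 3.4927e-18 J.
For a photon p = E/c, so p = 1.165e-26 kg·m/s.
So p ≈ 1.17e-26 kg·m/s.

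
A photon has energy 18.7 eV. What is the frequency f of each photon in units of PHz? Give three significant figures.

Take h = 6.62607015 × 10^-34 J·s, 1 eV = 1.602176634 × 10^-19 J.
Convert to SI: E = 18.7 eV = 2.9961 × 10^-18 J.
Apply f = E/h: f = 4.522 × 10^15 Hz.
Converting to PHz: f = 4.522 PHz ≈ 4.52 PHz.

4.52 PHz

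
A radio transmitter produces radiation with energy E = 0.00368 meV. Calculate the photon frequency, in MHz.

Use h = 6.62607015·10^-34 J·s, 1 eV = 1.602176634·10^-19 J.
Convert to SI: E = 0.00368 meV = 5.8960·10^-25 J.
For a photon f = E/h, so f = 8.898·10^8 Hz.
Converting to MHz: f = 889.8 MHz ≈ 890 MHz.

890 MHz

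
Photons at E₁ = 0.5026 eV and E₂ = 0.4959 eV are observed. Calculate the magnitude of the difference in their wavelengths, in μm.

Using λ = hc/E: λ₁ = 2.4669 × 10^-6 m, λ₂ = 2.5002 × 10^-6 m.
|Δλ| = |2.4669 × 10^-6 − 2.5002 × 10^-6| = 3.33 × 10^-8 m = 0.0333 μm.

0.0333 μm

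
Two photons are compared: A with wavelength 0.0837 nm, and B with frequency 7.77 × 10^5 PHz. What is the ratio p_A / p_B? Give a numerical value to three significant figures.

p_A = 7.916 × 10^-24 kg·m/s (from wavelength = 0.0837 nm, via p = h/λ).
p_B = 1.717 × 10^-21 kg·m/s (from frequency = 7.77 × 10^5 PHz, via p = hf/c).
Ratio = 7.916 × 10^-24 / 1.717 × 10^-21 = 4.61 × 10^-3.

4.61 × 10^-3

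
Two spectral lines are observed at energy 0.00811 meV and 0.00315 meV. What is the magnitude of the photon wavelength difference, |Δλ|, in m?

Using λ = hc/E: λ₁ = 0.1529 m, λ₂ = 0.3936 m.
|Δλ| = |0.1529 − 0.3936| = 0.241 m.

0.241 m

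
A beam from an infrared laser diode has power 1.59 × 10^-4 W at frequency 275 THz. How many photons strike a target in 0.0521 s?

4.55 × 10^13 photons

Total energy: E_total = P·t = 1.59 × 10^-4 × 0.0521 = 8.284 × 10^-6 J.
Per-photon energy: E = 1.822 × 10^-19 J.
N = E_total / E_photon = 4.55 × 10^13.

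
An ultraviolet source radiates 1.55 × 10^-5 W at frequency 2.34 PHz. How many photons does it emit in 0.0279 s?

Total energy: E_total = P·t = 1.55 × 10^-5 × 0.0279 = 4.325 × 10^-7 J.
Per-photon energy: E = 1.551 × 10^-18 J.
N = E_total / E_photon = 2.79 × 10^11.

2.79 × 10^11 photons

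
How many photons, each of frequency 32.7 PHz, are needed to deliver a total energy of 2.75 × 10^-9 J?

Per-photon energy: E = 2.167 × 10^-17 J (from frequency = 32.7 PHz).
N = E_total / E_photon = 2.75 × 10^-9 J / 2.167 × 10^-17 J = 1.27 × 10^8.

1.27 × 10^8 photons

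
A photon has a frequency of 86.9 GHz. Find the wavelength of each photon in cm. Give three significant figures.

0.345 cm

Take c = 2.99792458e8 m/s.
Convert to SI: f = 86.9 GHz = 8.69e10 Hz.
The photon relation is λ = c/f, giving λ = 0.003450 m.
Converting to cm: λ = 0.3450 cm ≈ 0.345 cm.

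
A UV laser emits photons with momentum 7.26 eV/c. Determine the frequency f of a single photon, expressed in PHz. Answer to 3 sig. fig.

(h = 6.62607015e-34 J·s, c = 2.99792458e8 m/s, 1 eV = 1.602176634e-19 J.)
Convert to SI: p = 7.26 eV/c = 3.8800e-27 kg·m/s.
For a photon f = pc/h, so f = 1.755e15 Hz.
Converting to PHz: f = 1.755 PHz ≈ 1.76 PHz.

1.76 PHz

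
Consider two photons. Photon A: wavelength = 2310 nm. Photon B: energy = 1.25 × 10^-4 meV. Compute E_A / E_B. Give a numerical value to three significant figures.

E_A = 8.599 × 10^-20 J (from wavelength = 2310 nm, via E = hc/λ).
E_B = 2.003 × 10^-26 J (from energy = 1.25 × 10^-4 meV, via E given directly).
Ratio = 8.599 × 10^-20 / 2.003 × 10^-26 = 4.29 × 10^6.

4.29 × 10^6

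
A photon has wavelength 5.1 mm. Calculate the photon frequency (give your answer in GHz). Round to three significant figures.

58.8 GHz

First convert: λ = 5.1 mm = 0.0051 m.
Since f = c/λ for a photon, f = 5.878e10 Hz.
Converting to GHz: f = 58.78 GHz ≈ 58.8 GHz.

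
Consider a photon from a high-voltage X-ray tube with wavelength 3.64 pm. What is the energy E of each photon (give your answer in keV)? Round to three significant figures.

In SI units: λ = 3.64 pm = 3.64 × 10^-12 m.
Apply E = hc/λ: E = 5.457 × 10^-14 J.
Converting to keV: E = 340.6 keV ≈ 341 keV.

341 keV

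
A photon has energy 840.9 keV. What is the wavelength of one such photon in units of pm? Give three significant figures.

(h = 6.62607015 × 10^-34 J·s, c = 2.99792458 × 10^8 m/s, 1 eV = 1.602176634 × 10^-19 J.)
Convert to SI: E = 840.9 keV = 1.3473 × 10^-13 J.
The photon relation is λ = hc/E, giving λ = 1.474 × 10^-12 m.
Converting to pm: λ = 1.474 pm ≈ 1.47 pm.

1.47 pm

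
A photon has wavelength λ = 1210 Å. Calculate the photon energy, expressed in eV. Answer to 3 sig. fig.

Use h = 6.62607015e-34 J·s, c = 2.99792458e8 m/s, 1 eV = 1.602176634e-19 J.
First convert: λ = 1210 Å = 1.21e-7 m.
The photon relation is E = hc/λ, giving E = 1.642e-18 J.
Converting to eV: E = 10.25 eV ≈ 10.2 eV.

10.2 eV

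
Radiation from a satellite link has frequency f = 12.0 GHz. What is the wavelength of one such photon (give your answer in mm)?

25.0 mm

Use c = 2.99792458e8 m/s.
In SI units: f = 12.0 GHz = 1.20e10 Hz.
The photon relation is λ = c/f, giving λ = 0.02498 m.
Converting to mm: λ = 24.98 mm ≈ 25.0 mm.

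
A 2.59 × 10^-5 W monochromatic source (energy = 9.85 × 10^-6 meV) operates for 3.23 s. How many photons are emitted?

Total energy: E_total = P·t = 2.59 × 10^-5 × 3.23 = 8.366 × 10^-5 J.
Per-photon energy: E = 1.578 × 10^-27 J.
N = E_total / E_photon = 5.30 × 10^22.

5.30 × 10^22 photons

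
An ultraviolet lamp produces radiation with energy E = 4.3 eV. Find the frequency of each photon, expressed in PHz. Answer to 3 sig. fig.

1.04 PHz

(h = 6.62607015e-34 J·s, 1 eV = 1.602176634e-19 J.)
First convert: E = 4.3 eV = 6.8894e-19 J.
For a photon f = E/h, so f = 1.040e15 Hz.
Converting to PHz: f = 1.040 PHz ≈ 1.04 PHz.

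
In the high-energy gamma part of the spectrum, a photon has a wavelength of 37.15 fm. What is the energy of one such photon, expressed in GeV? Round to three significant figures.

In SI units: λ = 37.15 fm = 3.715e-14 m.
For a photon E = hc/λ, so E = 5.347e-12 J.
Converting to GeV: E = 0.03337 GeV ≈ 0.0334 GeV.

0.0334 GeV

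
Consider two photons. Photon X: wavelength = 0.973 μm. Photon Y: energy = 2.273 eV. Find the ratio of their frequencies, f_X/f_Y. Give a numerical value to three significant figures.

f_X = 3.081·10^14 Hz (from wavelength = 0.973 μm, via f = c/λ).
f_Y = 5.496·10^14 Hz (from energy = 2.273 eV, via f = E/h).
Ratio = 3.081·10^14 / 5.496·10^14 = 0.561.

0.561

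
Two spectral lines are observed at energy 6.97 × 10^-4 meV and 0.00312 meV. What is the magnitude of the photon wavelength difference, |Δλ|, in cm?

Using λ = hc/E: λ₁ = 1.779 m, λ₂ = 0.3974 m.
|Δλ| = |1.779 − 0.3974| = 1.38 m = 138 cm.

138 cm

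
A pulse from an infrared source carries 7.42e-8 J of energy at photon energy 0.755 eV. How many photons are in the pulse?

6.13e11 photons

Per-photon energy: E = 1.210e-19 J (from energy = 0.755 eV).
N = E_total / E_photon = 7.42e-8 J / 1.210e-19 J = 6.13e11.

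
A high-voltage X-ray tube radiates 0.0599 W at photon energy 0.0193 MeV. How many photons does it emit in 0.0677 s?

1.31e12 photons

Total energy: E_total = P·t = 0.0599 × 0.0677 = 0.004055 J.
Per-photon energy: E = 3.092e-15 J.
N = E_total / E_photon = 1.31e12.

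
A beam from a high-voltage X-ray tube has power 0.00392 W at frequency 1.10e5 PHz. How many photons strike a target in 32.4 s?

Total energy: E_total = P·t = 0.00392 × 32.4 = 0.1270 J.
Per-photon energy: E = 7.289e-14 J.
N = E_total / E_photon = 1.74e12.

1.74e12 photons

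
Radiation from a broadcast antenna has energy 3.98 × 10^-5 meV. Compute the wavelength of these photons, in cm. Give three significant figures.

(h = 6.62607015 × 10^-34 J·s, c = 2.99792458 × 10^8 m/s, 1 eV = 1.602176634 × 10^-19 J.)
Convert to SI: E = 3.98 × 10^-5 meV = 6.3767 × 10^-27 J.
Since λ = hc/E for a photon, λ = 31.15 m.
Converting to cm: λ = 3115 cm ≈ 3120 cm.

3120 cm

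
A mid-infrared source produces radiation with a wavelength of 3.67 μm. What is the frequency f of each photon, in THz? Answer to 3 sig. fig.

In SI units: λ = 3.67 μm = 3.67 × 10^-6 m.
For a photon f = c/λ, so f = 8.169 × 10^13 Hz.
Converting to THz: f = 81.69 THz ≈ 81.7 THz.

81.7 THz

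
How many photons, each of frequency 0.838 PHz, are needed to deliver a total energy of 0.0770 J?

Per-photon energy: E = 5.553e-19 J (from frequency = 0.838 PHz).
N = E_total / E_photon = 0.0770 J / 5.553e-19 J = 1.39e17.

1.39e17 photons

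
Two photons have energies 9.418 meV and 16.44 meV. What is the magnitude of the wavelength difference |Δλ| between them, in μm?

Using λ = hc/E: λ₁ = 1.3165e-4 m, λ₂ = 7.5416e-5 m.
|Δλ| = |1.3165e-4 − 7.5416e-5| = 5.62e-5 m = 56.2 μm.

56.2 μm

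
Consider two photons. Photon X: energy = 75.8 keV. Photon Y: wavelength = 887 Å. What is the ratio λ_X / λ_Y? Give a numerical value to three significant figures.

λ_X = 1.636e-11 m (from energy = 75.8 keV, via λ = hc/E).
λ_Y = 8.870e-8 m (from wavelength = 887 Å, via λ given directly).
Ratio = 1.636e-11 / 8.870e-8 = 1.84e-4.

1.84e-4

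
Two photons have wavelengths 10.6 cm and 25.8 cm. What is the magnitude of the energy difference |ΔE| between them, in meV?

Using E = hc/λ: E₁ = 1.874e-24 J, E₂ = 7.699e-25 J.
|ΔE| = |1.874e-24 − 7.699e-25| = 1.10e-24 J = 6.89e-3 meV.

6.89e-3 meV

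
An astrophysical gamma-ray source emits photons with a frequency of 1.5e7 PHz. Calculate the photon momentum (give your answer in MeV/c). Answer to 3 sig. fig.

Use h = 6.62607015e-34 J·s, c = 2.99792458e8 m/s, 1 eV = 1.602176634e-19 J.
In SI units: f = 1.5e7 PHz = 1.5e22 Hz.
Since p = hf/c for a photon, p = 3.315e-20 kg·m/s.
Converting to MeV/c: p = 62.04 MeV/c ≈ 62.0 MeV/c.

62.0 MeV/c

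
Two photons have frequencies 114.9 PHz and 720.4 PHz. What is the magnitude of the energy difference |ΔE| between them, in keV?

2.50 keV

Using E = hf: E₁ = 7.6134e-17 J, E₂ = 4.7734e-16 J.
|ΔE| = |7.6134e-17 − 4.7734e-16| = 4.01e-16 J = 2.50 keV.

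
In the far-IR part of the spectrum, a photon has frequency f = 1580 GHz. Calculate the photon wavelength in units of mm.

0.190 mm

Use c = 2.99792458e8 m/s.
In SI units: f = 1580 GHz = 1.58e12 Hz.
Since λ = c/f for a photon, λ = 1.897e-4 m.
Converting to mm: λ = 0.1897 mm ≈ 0.190 mm.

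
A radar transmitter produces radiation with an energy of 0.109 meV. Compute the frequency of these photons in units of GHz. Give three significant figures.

26.4 GHz

(h = 6.62607015 × 10^-34 J·s, 1 eV = 1.602176634 × 10^-19 J.)
First convert: E = 0.109 meV = 1.7464 × 10^-23 J.
The photon relation is f = E/h, giving f = 2.636 × 10^10 Hz.
Converting to GHz: f = 26.36 GHz ≈ 26.4 GHz.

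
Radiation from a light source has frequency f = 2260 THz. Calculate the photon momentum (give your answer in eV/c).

9.35 eV/c

In SI units: f = 2260 THz = 2.26 × 10^15 Hz.
Apply p = hf/c: p = 4.995 × 10^-27 kg·m/s.
Converting to eV/c: p = 9.347 eV/c ≈ 9.35 eV/c.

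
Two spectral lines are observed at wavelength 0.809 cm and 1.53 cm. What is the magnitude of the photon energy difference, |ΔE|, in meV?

Using E = hc/λ: E₁ = 2.455e-23 J, E₂ = 1.298e-23 J.
|ΔE| = |2.455e-23 − 1.298e-23| = 1.16e-23 J = 0.0722 meV.

0.0722 meV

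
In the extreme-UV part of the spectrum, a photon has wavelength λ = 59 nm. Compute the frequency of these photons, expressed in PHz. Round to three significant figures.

5.08 PHz

In SI units: λ = 59 nm = 5.9·10^-8 m.
Since f = c/λ for a photon, f = 5.081·10^15 Hz.
Converting to PHz: f = 5.081 PHz ≈ 5.08 PHz.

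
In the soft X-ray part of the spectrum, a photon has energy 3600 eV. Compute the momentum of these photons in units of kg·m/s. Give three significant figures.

In SI units: E = 3600 eV = 5.7678·10^-16 J.
For a photon p = E/c, so p = 1.924·10^-24 kg·m/s.
So p ≈ 1.92·10^-24 kg·m/s.

1.92·10^-24 kg·m/s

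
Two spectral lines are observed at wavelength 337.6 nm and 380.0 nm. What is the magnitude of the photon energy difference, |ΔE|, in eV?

0.410 eV

Using E = hc/λ: E₁ = 5.8840e-19 J, E₂ = 5.2275e-19 J.
|ΔE| = |5.8840e-19 − 5.2275e-19| = 6.57e-20 J = 0.410 eV.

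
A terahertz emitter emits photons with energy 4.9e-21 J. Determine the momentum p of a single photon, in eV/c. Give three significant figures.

(c = 2.99792458e8 m/s, 1 eV = 1.602176634e-19 J.)
For a photon p = E/c, so p = 1.634e-29 kg·m/s.
Converting to eV/c: p = 0.03058 eV/c ≈ 0.0306 eV/c.

0.0306 eV/c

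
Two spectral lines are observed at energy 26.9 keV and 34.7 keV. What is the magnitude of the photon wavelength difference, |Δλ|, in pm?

10.4 pm

Using λ = hc/E: λ₁ = 4.609e-11 m, λ₂ = 3.573e-11 m.
|Δλ| = |4.609e-11 − 3.573e-11| = 1.04e-11 m = 10.4 pm.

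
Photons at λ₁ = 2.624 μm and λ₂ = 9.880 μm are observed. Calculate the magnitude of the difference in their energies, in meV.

347 meV

Using E = hc/λ: E₁ = 7.5703 × 10^-20 J, E₂ = 2.0106 × 10^-20 J.
|ΔE| = |7.5703 × 10^-20 − 2.0106 × 10^-20| = 5.56 × 10^-20 J = 347 meV.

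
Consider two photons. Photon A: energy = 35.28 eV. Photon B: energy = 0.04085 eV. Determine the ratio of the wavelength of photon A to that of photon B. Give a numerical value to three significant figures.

λ_A = 3.514 × 10^-8 m (from energy = 35.28 eV, via λ = hc/E).
λ_B = 3.035 × 10^-5 m (from energy = 0.04085 eV, via λ = hc/E).
Ratio = 3.514 × 10^-8 / 3.035 × 10^-5 = 1.16 × 10^-3.

1.16 × 10^-3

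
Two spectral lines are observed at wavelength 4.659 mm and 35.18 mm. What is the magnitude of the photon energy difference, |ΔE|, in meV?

Using E = hc/λ: E₁ = 4.2637 × 10^-23 J, E₂ = 5.6465 × 10^-24 J.
|ΔE| = |4.2637 × 10^-23 − 5.6465 × 10^-24| = 3.70 × 10^-23 J = 0.231 meV.

0.231 meV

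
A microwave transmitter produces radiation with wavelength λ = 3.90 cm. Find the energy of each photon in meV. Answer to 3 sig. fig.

(h = 6.62607015·10^-34 J·s, c = 2.99792458·10^8 m/s, 1 eV = 1.602176634·10^-19 J.)
First convert: λ = 3.90 cm = 0.0390 m.
The photon relation is E = hc/λ, giving E = 5.093·10^-24 J.
Converting to meV: E = 0.03179 meV ≈ 0.0318 meV.

0.0318 meV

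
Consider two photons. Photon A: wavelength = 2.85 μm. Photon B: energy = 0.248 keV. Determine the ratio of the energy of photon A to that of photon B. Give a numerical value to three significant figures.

E_A = 6.970·10^-20 J (from wavelength = 2.85 μm, via E = hc/λ).
E_B = 3.973·10^-17 J (from energy = 0.248 keV, via E given directly).
Ratio = 6.970·10^-20 / 3.973·10^-17 = 1.75·10^-3.

1.75·10^-3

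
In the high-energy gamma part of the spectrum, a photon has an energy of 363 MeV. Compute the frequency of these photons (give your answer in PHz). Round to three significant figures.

8.78e7 PHz

Use h = 6.62607015e-34 J·s, 1 eV = 1.602176634e-19 J.
Convert to SI: E = 363 MeV = 5.8159e-11 J.
Since f = E/h for a photon, f = 8.777e22 Hz.
Converting to PHz: f = 8.777e7 PHz ≈ 8.78e7 PHz.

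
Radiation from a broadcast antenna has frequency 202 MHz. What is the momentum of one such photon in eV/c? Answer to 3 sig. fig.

8.35e-7 eV/c

In SI units: f = 202 MHz = 2.02e8 Hz.
Since p = hf/c for a photon, p = 4.465e-34 kg·m/s.
Converting to eV/c: p = 8.354e-7 eV/c ≈ 8.35e-7 eV/c.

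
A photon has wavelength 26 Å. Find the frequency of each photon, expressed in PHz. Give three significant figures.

Use c = 2.99792458 × 10^8 m/s.
Convert to SI: λ = 26 Å = 2.6 × 10^-9 m.
Apply f = c/λ: f = 1.153 × 10^17 Hz.
Converting to PHz: f = 115.3 PHz ≈ 115 PHz.

115 PHz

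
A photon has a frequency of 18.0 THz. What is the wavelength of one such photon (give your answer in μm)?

16.7 μm

First convert: f = 18.0 THz = 1.80e13 Hz.
Apply λ = c/f: λ = 1.666e-5 m.
Converting to μm: λ = 16.66 μm ≈ 16.7 μm.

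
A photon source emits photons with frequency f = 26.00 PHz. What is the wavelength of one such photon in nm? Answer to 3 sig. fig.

Convert to SI: f = 26.00 PHz = 2.600e16 Hz.
Since λ = c/f for a photon, λ = 1.153e-8 m.
Converting to nm: λ = 11.53 nm ≈ 11.5 nm.

11.5 nm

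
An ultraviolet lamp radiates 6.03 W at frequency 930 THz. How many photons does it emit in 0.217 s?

2.12e18 photons

Total energy: E_total = P·t = 6.03 × 0.217 = 1.309 J.
Per-photon energy: E = 6.162e-19 J.
N = E_total / E_photon = 2.12e18.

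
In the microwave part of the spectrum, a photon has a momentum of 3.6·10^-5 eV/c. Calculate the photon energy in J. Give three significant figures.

Use c = 2.99792458·10^8 m/s, 1 eV = 1.602176634·10^-19 J.
In SI units: p = 3.6·10^-5 eV/c = 1.9239·10^-32 kg·m/s.
Apply E = pc: E = 5.768·10^-24 J.
So E ≈ 5.77·10^-24 J.

5.77·10^-24 J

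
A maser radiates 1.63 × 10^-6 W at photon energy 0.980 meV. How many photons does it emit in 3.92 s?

Total energy: E_total = P·t = 1.63 × 10^-6 × 3.92 = 6.390 × 10^-6 J.
Per-photon energy: E = 1.570 × 10^-22 J.
N = E_total / E_photon = 4.07 × 10^16.

4.07 × 10^16 photons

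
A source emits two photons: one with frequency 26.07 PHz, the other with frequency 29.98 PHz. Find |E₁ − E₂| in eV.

Using E = hf: E₁ = 1.7274e-17 J, E₂ = 1.9865e-17 J.
|ΔE| = |1.7274e-17 − 1.9865e-17| = 2.59e-18 J = 16.2 eV.

16.2 eV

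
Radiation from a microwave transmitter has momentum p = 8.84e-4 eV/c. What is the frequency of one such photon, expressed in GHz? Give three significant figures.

Convert to SI: p = 8.84e-4 eV/c = 4.7243e-31 kg·m/s.
Since f = pc/h for a photon, f = 2.138e11 Hz.
Converting to GHz: f = 213.8 GHz ≈ 214 GHz.

214 GHz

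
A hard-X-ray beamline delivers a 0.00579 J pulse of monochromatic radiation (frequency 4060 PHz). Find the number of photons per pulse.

2.15e12 photons

Per-photon energy: E = 2.690e-15 J (from frequency = 4060 PHz).
N = E_total / E_photon = 0.00579 J / 2.690e-15 J = 2.15e12.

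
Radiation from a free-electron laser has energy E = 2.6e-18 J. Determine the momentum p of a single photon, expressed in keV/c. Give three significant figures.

0.0162 keV/c

The photon relation is p = E/c, giving p = 8.673e-27 kg·m/s.
Converting to keV/c: p = 0.01623 keV/c ≈ 0.0162 keV/c.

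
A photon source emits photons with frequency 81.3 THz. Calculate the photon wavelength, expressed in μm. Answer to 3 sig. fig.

First convert: f = 81.3 THz = 8.13 × 10^13 Hz.
The photon relation is λ = c/f, giving λ = 3.687 × 10^-6 m.
Converting to μm: λ = 3.687 μm ≈ 3.69 μm.

3.69 μm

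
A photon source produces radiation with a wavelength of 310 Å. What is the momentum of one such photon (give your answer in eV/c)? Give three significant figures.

40.0 eV/c

In SI units: λ = 310 Å = 3.1e-8 m.
For a photon p = h/λ, so p = 2.137e-26 kg·m/s.
Converting to eV/c: p = 39.99 eV/c ≈ 40.0 eV/c.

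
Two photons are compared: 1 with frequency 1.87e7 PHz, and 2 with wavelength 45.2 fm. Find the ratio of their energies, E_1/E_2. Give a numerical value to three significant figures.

2.82

E_1 = 1.239e-11 J (from frequency = 1.87e7 PHz, via E = hf).
E_2 = 4.395e-12 J (from wavelength = 45.2 fm, via E = hc/λ).
Ratio = 1.239e-11 / 4.395e-12 = 2.82.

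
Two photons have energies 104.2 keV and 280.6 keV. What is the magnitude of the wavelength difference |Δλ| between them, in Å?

Using λ = hc/E: λ₁ = 1.1899 × 10^-11 m, λ₂ = 4.4185 × 10^-12 m.
|Δλ| = |1.1899 × 10^-11 − 4.4185 × 10^-12| = 7.48 × 10^-12 m = 0.0748 Å.

0.0748 Å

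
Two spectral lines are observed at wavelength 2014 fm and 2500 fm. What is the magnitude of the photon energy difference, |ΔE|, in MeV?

Using E = hc/λ: E₁ = 9.8632·10^-14 J, E₂ = 7.9458·10^-14 J.
|ΔE| = |9.8632·10^-14 − 7.9458·10^-14| = 1.92·10^-14 J = 0.120 MeV.

0.120 MeV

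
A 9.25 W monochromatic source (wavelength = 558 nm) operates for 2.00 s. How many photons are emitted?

Total energy: E_total = P·t = 9.25 × 2.00 = 18.50 J.
Per-photon energy: E = 3.560 × 10^-19 J.
N = E_total / E_photon = 5.20 × 10^19.

5.20 × 10^19 photons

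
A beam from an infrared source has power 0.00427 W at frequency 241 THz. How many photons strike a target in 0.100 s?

Total energy: E_total = P·t = 0.00427 × 0.100 = 4.270e-4 J.
Per-photon energy: E = 1.597e-19 J.
N = E_total / E_photon = 2.67e15.

2.67e15 photons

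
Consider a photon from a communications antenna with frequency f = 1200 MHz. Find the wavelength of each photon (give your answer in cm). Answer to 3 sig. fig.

25.0 cm

(c = 2.99792458 × 10^8 m/s.)
First convert: f = 1200 MHz = 1.2 × 10^9 Hz.
The photon relation is λ = c/f, giving λ = 0.2498 m.
Converting to cm: λ = 24.98 cm ≈ 25.0 cm.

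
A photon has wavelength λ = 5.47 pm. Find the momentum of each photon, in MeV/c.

First convert: λ = 5.47 pm = 5.47 × 10^-12 m.
Since p = h/λ for a photon, p = 1.211 × 10^-22 kg·m/s.
Converting to MeV/c: p = 0.2267 MeV/c ≈ 0.227 MeV/c.

0.227 MeV/c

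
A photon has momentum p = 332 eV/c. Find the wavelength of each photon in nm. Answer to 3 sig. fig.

3.73 nm

Convert to SI: p = 332 eV/c = 1.7743e-25 kg·m/s.
Since λ = h/p for a photon, λ = 3.734e-9 m.
Converting to nm: λ = 3.734 nm ≈ 3.73 nm.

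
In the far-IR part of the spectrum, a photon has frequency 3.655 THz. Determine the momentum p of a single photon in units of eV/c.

0.0151 eV/c

Convert to SI: f = 3.655 THz = 3.655e12 Hz.
The photon relation is p = hf/c, giving p = 8.078e-30 kg·m/s.
Converting to eV/c: p = 0.01512 eV/c ≈ 0.0151 eV/c.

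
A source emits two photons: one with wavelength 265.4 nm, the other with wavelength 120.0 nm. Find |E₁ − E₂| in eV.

Using E = hc/λ: E₁ = 7.4847e-19 J, E₂ = 1.6554e-18 J.
|ΔE| = |7.4847e-19 − 1.6554e-18| = 9.07e-19 J = 5.66 eV.

5.66 eV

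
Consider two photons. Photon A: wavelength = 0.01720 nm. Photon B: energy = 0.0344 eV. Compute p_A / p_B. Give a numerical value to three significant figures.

2.10e6

p_A = 3.852e-23 kg·m/s (from wavelength = 0.01720 nm, via p = h/λ).
p_B = 1.838e-29 kg·m/s (from energy = 0.0344 eV, via p = E/c).
Ratio = 3.852e-23 / 1.838e-29 = 2.10e6.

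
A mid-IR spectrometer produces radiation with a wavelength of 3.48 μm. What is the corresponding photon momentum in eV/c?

Convert to SI: λ = 3.48 μm = 3.48 × 10^-6 m.
For a photon p = h/λ, so p = 1.904 × 10^-28 kg·m/s.
Converting to eV/c: p = 0.3563 eV/c ≈ 0.356 eV/c.

0.356 eV/c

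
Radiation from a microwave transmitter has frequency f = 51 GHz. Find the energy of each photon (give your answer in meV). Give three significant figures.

Use h = 6.62607015e-34 J·s, 1 eV = 1.602176634e-19 J.
In SI units: f = 51 GHz = 5.1e10 Hz.
Apply E = hf: E = 3.379e-23 J.
Converting to meV: E = 0.2109 meV ≈ 0.211 meV.

0.211 meV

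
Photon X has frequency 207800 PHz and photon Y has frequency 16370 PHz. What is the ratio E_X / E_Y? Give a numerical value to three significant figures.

12.7

E_X = 1.377 × 10^-13 J (from frequency = 207800 PHz, via E = hf).
E_Y = 1.085 × 10^-14 J (from frequency = 16370 PHz, via E = hf).
Ratio = 1.377 × 10^-13 / 1.085 × 10^-14 = 12.7.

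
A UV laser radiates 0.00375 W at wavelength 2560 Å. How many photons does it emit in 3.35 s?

1.62e16 photons

Total energy: E_total = P·t = 0.00375 × 3.35 = 0.01256 J.
Per-photon energy: E = 7.760e-19 J.
N = E_total / E_photon = 1.62e16.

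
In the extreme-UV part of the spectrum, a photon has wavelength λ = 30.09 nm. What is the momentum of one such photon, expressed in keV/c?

Take h = 6.62607015e-34 J·s, c = 2.99792458e8 m/s, 1 eV = 1.602176634e-19 J.
First convert: λ = 30.09 nm = 3.009e-8 m.
The photon relation is p = h/λ, giving p = 2.202e-26 kg·m/s.
Converting to keV/c: p = 0.04120 keV/c ≈ 0.0412 keV/c.

0.0412 keV/c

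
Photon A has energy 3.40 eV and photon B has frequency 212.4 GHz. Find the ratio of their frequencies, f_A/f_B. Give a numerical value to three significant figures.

3870

f_A = 8.221e14 Hz (from energy = 3.40 eV, via f = E/h).
f_B = 2.124e11 Hz (from frequency = 212.4 GHz, via f given directly).
Ratio = 8.221e14 / 2.124e11 = 3870.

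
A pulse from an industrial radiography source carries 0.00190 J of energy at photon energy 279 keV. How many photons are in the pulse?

Per-photon energy: E = 4.470 × 10^-14 J (from energy = 279 keV).
N = E_total / E_photon = 0.00190 J / 4.470 × 10^-14 J = 4.25 × 10^10.

4.25 × 10^10 photons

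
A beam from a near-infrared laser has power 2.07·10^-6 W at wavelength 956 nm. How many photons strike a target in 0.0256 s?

2.55·10^11 photons

Total energy: E_total = P·t = 2.07·10^-6 × 0.0256 = 5.299·10^-8 J.
Per-photon energy: E = 2.078·10^-19 J.
N = E_total / E_photon = 2.55·10^11.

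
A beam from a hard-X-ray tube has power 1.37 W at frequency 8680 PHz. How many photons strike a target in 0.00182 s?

Total energy: E_total = P·t = 1.37 × 0.00182 = 0.002493 J.
Per-photon energy: E = 5.751e-15 J.
N = E_total / E_photon = 4.34e11.

4.34e11 photons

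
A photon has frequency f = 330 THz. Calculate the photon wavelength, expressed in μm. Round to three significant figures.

0.908 μm

In SI units: f = 330 THz = 3.3e14 Hz.
Since λ = c/f for a photon, λ = 9.085e-7 m.
Converting to μm: λ = 0.9085 μm ≈ 0.908 μm.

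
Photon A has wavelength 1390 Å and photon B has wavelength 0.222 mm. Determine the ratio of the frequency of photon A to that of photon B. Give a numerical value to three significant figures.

f_A = 2.157e15 Hz (from wavelength = 1390 Å, via f = c/λ).
f_B = 1.350e12 Hz (from wavelength = 0.222 mm, via f = c/λ).
Ratio = 2.157e15 / 1.350e12 = 1600.

1600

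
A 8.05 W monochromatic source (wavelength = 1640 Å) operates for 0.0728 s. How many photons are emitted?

4.84 × 10^17 photons

Total energy: E_total = P·t = 8.05 × 0.0728 = 0.5860 J.
Per-photon energy: E = 1.211 × 10^-18 J.
N = E_total / E_photon = 4.84 × 10^17.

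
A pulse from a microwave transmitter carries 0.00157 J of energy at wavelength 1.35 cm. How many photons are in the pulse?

1.07 × 10^20 photons

Per-photon energy: E = 1.471 × 10^-23 J (from wavelength = 1.35 cm).
N = E_total / E_photon = 0.00157 J / 1.471 × 10^-23 J = 1.07 × 10^20.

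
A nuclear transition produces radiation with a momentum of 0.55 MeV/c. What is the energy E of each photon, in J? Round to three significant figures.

8.81e-14 J

Convert to SI: p = 0.55 MeV/c = 2.9394e-22 kg·m/s.
For a photon E = pc, so E = 8.812e-14 J.
So E ≈ 8.81e-14 J.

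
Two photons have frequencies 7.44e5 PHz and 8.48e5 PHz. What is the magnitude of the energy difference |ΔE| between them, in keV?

Using E = hf: E₁ = 4.930e-13 J, E₂ = 5.619e-13 J.
|ΔE| = |4.930e-13 − 5.619e-13| = 6.89e-14 J = 430 keV.

430 keV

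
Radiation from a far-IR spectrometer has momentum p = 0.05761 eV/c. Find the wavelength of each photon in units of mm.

First convert: p = 0.05761 eV/c = 3.0788·10^-29 kg·m/s.
For a photon λ = h/p, so λ = 2.152·10^-5 m.
Converting to mm: λ = 0.02152 mm ≈ 0.0215 mm.

0.0215 mm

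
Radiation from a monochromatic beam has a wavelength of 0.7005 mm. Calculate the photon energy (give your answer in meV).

First convert: λ = 0.7005 mm = 7.005 × 10^-4 m.
The photon relation is E = hc/λ, giving E = 2.836 × 10^-22 J.
Converting to meV: E = 1.770 meV ≈ 1.77 meV.

1.77 meV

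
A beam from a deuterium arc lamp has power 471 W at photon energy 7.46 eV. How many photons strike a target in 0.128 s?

5.04 × 10^19 photons

Total energy: E_total = P·t = 471 × 0.128 = 60.29 J.
Per-photon energy: E = 1.195 × 10^-18 J.
N = E_total / E_photon = 5.04 × 10^19.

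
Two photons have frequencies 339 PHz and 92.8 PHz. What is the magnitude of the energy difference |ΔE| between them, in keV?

1.02 keV

Using E = hf: E₁ = 2.246 × 10^-16 J, E₂ = 6.149 × 10^-17 J.
|ΔE| = |2.246 × 10^-16 − 6.149 × 10^-17| = 1.63 × 10^-16 J = 1.02 keV.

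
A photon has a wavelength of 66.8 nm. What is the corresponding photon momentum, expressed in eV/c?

Use h = 6.62607015e-34 J·s, c = 2.99792458e8 m/s, 1 eV = 1.602176634e-19 J.
First convert: λ = 66.8 nm = 6.68e-8 m.
Since p = h/λ for a photon, p = 9.919e-27 kg·m/s.
Converting to eV/c: p = 18.56 eV/c ≈ 18.6 eV/c.

18.6 eV/c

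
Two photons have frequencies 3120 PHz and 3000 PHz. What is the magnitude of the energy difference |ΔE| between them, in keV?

0.496 keV

Using E = hf: E₁ = 2.067 × 10^-15 J, E₂ = 1.988 × 10^-15 J.
|ΔE| = |2.067 × 10^-15 − 1.988 × 10^-15| = 7.95 × 10^-17 J = 0.496 keV.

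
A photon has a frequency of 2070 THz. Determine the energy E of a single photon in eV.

8.56 eV

In SI units: f = 2070 THz = 2.07 × 10^15 Hz.
For a photon E = hf, so E = 1.372 × 10^-18 J.
Converting to eV: E = 8.561 eV ≈ 8.56 eV.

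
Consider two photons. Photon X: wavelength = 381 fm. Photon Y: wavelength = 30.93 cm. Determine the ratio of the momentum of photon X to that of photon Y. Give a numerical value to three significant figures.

p_X = 1.739e-21 kg·m/s (from wavelength = 381 fm, via p = h/λ).
p_Y = 2.142e-33 kg·m/s (from wavelength = 30.93 cm, via p = h/λ).
Ratio = 1.739e-21 / 2.142e-33 = 8.12e11.

8.12e11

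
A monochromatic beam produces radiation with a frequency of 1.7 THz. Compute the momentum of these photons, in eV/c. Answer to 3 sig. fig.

Take h = 6.62607015e-34 J·s, c = 2.99792458e8 m/s, 1 eV = 1.602176634e-19 J.
First convert: f = 1.7 THz = 1.7e12 Hz.
The photon relation is p = hf/c, giving p = 3.757e-30 kg·m/s.
Converting to eV/c: p = 0.007031 eV/c ≈ 7.03e-3 eV/c.

7.03e-3 eV/c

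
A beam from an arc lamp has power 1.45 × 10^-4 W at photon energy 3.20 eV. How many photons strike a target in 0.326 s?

9.22 × 10^13 photons

Total energy: E_total = P·t = 1.45 × 10^-4 × 0.326 = 4.727 × 10^-5 J.
Per-photon energy: E = 5.127 × 10^-19 J.
N = E_total / E_photon = 9.22 × 10^13.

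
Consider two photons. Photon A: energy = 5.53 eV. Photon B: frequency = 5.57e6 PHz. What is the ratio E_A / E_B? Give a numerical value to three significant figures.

2.40e-7

E_A = 8.860e-19 J (from energy = 5.53 eV, via E given directly).
E_B = 3.691e-12 J (from frequency = 5.57e6 PHz, via E = hf).
Ratio = 8.860e-19 / 3.691e-12 = 2.40e-7.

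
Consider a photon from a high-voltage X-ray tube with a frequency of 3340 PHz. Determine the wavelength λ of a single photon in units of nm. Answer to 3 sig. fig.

Convert to SI: f = 3340 PHz = 3.34 × 10^18 Hz.
For a photon λ = c/f, so λ = 8.976 × 10^-11 m.
Converting to nm: λ = 0.08976 nm ≈ 0.0898 nm.

0.0898 nm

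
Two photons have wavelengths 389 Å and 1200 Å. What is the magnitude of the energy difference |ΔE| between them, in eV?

Using E = hc/λ: E₁ = 5.107·10^-18 J, E₂ = 1.655·10^-18 J.
|ΔE| = |5.107·10^-18 − 1.655·10^-18| = 3.45·10^-18 J = 21.5 eV.

21.5 eV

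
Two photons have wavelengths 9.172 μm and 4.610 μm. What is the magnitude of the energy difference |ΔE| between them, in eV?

0.134 eV

Using E = hc/λ: E₁ = 2.1658e-20 J, E₂ = 4.3090e-20 J.
|ΔE| = |2.1658e-20 − 4.3090e-20| = 2.14e-20 J = 0.134 eV.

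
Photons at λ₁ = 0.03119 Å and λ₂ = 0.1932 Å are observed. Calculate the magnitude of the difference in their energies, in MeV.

0.333 MeV

Using E = hc/λ: E₁ = 6.3689·10^-14 J, E₂ = 1.0282·10^-14 J.
|ΔE| = |6.3689·10^-14 − 1.0282·10^-14| = 5.34·10^-14 J = 0.333 MeV.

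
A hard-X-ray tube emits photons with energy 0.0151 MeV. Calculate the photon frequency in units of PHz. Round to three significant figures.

First convert: E = 0.0151 MeV = 2.4193e-15 J.
Since f = E/h for a photon, f = 3.651e18 Hz.
Converting to PHz: f = 3651 PHz ≈ 3650 PHz.

3650 PHz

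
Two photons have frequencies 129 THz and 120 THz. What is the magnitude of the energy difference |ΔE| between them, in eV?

Using E = hf: E₁ = 8.548e-20 J, E₂ = 7.951e-20 J.
|ΔE| = |8.548e-20 − 7.951e-20| = 5.96e-21 J = 0.0372 eV.

0.0372 eV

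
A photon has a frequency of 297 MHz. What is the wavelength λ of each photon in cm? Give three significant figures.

101 cm

Use c = 2.99792458 × 10^8 m/s.
In SI units: f = 297 MHz = 2.97 × 10^8 Hz.
For a photon λ = c/f, so λ = 1.009 m.
Converting to cm: λ = 100.9 cm ≈ 101 cm.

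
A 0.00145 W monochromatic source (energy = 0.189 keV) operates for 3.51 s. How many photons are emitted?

Total energy: E_total = P·t = 0.00145 × 3.51 = 0.005089 J.
Per-photon energy: E = 3.028e-17 J.
N = E_total / E_photon = 1.68e14.

1.68e14 photons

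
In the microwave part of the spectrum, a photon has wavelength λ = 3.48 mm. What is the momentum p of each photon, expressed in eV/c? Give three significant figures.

First convert: λ = 3.48 mm = 0.00348 m.
For a photon p = h/λ, so p = 1.904 × 10^-31 kg·m/s.
Converting to eV/c: p = 3.563 × 10^-4 eV/c ≈ 3.56 × 10^-4 eV/c.

3.56 × 10^-4 eV/c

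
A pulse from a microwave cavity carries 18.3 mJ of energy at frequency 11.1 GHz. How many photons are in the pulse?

Per-photon energy: E = 7.355·10^-24 J (from frequency = 11.1 GHz).
N = E_total / E_photon = 0.0183 J / 7.355·10^-24 J = 2.49·10^21.

2.49·10^21 photons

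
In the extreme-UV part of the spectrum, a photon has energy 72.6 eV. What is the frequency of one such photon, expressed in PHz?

17.6 PHz

In SI units: E = 72.6 eV = 1.1632e-17 J.
For a photon f = E/h, so f = 1.755e16 Hz.
Converting to PHz: f = 17.55 PHz ≈ 17.6 PHz.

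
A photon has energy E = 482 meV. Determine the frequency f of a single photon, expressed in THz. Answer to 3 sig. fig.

117 THz

(h = 6.62607015 × 10^-34 J·s, 1 eV = 1.602176634 × 10^-19 J.)
In SI units: E = 482 meV = 7.7225 × 10^-20 J.
For a photon f = E/h, so f = 1.165 × 10^14 Hz.
Converting to THz: f = 116.5 THz ≈ 117 THz.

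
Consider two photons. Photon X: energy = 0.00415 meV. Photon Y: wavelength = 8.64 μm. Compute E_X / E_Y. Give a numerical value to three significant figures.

E_X = 6.649 × 10^-25 J (from energy = 0.00415 meV, via E given directly).
E_Y = 2.299 × 10^-20 J (from wavelength = 8.64 μm, via E = hc/λ).
Ratio = 6.649 × 10^-25 / 2.299 × 10^-20 = 2.89 × 10^-5.

2.89 × 10^-5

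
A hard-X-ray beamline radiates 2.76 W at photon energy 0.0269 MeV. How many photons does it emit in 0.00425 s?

Total energy: E_total = P·t = 2.76 × 0.00425 = 0.01173 J.
Per-photon energy: E = 4.310 × 10^-15 J.
N = E_total / E_photon = 2.72 × 10^12.

2.72 × 10^12 photons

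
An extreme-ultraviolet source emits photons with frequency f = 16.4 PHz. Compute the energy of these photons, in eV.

First convert: f = 16.4 PHz = 1.64 × 10^16 Hz.
For a photon E = hf, so E = 1.087 × 10^-17 J.
Converting to eV: E = 67.82 eV ≈ 67.8 eV.

67.8 eV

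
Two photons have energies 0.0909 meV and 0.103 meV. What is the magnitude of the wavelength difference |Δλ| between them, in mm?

1.60 mm

Using λ = hc/E: λ₁ = 0.01364 m, λ₂ = 0.01204 m.
|Δλ| = |0.01364 − 0.01204| = 0.00160 m = 1.60 mm.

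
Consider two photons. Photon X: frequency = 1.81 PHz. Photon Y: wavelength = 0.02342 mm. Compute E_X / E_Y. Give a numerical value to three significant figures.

141

E_X = 1.199e-18 J (from frequency = 1.81 PHz, via E = hf).
E_Y = 8.482e-21 J (from wavelength = 0.02342 mm, via E = hc/λ).
Ratio = 1.199e-18 / 8.482e-21 = 141.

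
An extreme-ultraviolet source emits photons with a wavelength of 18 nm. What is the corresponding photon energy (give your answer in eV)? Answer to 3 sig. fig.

Use h = 6.62607015 × 10^-34 J·s, c = 2.99792458 × 10^8 m/s, 1 eV = 1.602176634 × 10^-19 J.
In SI units: λ = 18 nm = 1.8 × 10^-8 m.
The photon relation is E = hc/λ, giving E = 1.104 × 10^-17 J.
Converting to eV: E = 68.88 eV ≈ 68.9 eV.

68.9 eV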